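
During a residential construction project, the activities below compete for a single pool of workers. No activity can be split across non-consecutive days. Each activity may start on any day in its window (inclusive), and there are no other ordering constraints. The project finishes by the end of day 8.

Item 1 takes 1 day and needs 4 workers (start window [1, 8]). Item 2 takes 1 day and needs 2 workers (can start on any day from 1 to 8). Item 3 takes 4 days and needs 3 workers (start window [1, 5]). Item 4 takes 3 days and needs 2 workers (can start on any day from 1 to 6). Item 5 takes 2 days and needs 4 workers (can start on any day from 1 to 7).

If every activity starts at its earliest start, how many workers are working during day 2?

At early start, day 2 has: Item 3, Item 4, Item 5.
Demand: 3 + 2 + 4 = 9.

9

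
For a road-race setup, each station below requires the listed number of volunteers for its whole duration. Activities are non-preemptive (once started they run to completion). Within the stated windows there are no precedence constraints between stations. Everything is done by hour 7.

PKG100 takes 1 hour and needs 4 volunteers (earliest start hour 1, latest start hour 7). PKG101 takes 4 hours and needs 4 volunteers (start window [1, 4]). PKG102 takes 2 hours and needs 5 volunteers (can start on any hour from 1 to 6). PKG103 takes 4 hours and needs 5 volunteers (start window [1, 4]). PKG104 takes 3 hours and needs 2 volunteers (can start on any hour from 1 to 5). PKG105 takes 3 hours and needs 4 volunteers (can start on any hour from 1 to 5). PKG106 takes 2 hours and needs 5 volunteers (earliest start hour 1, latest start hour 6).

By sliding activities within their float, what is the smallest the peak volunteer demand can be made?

13

Early-start (PKG100@1, PKG101@1, PKG102@1, PKG103@1, PKG104@1, PKG105@1, PKG106@1) gives peak 29: h1:29  h2:25  h3:15  h4:9  h5:0  h6:0  h7:0.
Shift PKG103→3, PKG104→5, PKG105→2, PKG106→5.
Schedule PKG100@1, PKG101@1, PKG102@1, PKG103@3, PKG104@5, PKG105@2, PKG106@5: h1:13  h2:13  h3:13  h4:13  h5:12  h6:12  h7:2 — peak 13.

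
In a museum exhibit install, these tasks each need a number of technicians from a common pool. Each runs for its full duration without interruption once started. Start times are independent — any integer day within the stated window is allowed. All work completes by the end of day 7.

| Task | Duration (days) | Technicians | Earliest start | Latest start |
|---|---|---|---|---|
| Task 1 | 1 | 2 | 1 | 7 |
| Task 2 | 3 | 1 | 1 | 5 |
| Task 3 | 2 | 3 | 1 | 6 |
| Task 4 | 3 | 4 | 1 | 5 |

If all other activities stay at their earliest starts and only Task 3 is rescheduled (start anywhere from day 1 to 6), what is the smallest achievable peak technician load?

Task 3@1: d1:10  d2:8  d3:5  d4:0  d5:0  d6:0  d7:0 → peak 10
Task 3@2: d1:7  d2:8  d3:8  d4:0  d5:0  d6:0  d7:0 → peak 8
Task 3@3: d1:7  d2:5  d3:8  d4:3  d5:0  d6:0  d7:0 → peak 8
Task 3@4: d1:7  d2:5  d3:5  d4:3  d5:3  d6:0  d7:0 → peak 7
Task 3@5: d1:7  d2:5  d3:5  d4:0  d5:3  d6:3  d7:0 → peak 7
Task 3@6: d1:7  d2:5  d3:5  d4:0  d5:0  d6:3  d7:3 → peak 7
Best is Task 3@4, peak 7.

7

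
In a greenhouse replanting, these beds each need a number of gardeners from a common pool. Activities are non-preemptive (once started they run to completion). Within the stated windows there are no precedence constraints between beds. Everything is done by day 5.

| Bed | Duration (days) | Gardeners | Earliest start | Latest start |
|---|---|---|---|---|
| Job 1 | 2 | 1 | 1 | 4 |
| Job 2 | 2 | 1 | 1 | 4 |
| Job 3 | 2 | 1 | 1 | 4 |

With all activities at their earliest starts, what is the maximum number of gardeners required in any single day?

Early-start schedule: Job 1@1, Job 2@1, Job 3@1.
Load per day: day 1: 3, day 2: 3, day 3: 0, day 4: 0, day 5: 0.
Peak is 3.

3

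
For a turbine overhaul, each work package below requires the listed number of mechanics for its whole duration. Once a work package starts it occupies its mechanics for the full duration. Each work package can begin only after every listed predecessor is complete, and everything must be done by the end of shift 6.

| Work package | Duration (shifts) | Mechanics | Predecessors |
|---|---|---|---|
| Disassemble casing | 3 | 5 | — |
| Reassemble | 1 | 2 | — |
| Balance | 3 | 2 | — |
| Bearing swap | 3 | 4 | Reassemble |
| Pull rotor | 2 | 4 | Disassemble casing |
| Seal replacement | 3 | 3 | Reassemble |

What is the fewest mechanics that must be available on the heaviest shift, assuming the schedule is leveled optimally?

9

Early-start (Disassemble casing@1, Reassemble@1, Balance@1, Bearing swap@2, Pull rotor@4, Seal replacement@2) gives peak 14: s1:9  s2:14  s3:14  s4:11  s5:4  s6:0.
Shift Balance→4, Pull rotor→5, Seal replacement→4.
Schedule Disassemble casing@1, Reassemble@1, Balance@4, Bearing swap@2, Pull rotor@5, Seal replacement@4: s1:7  s2:9  s3:9  s4:9  s5:9  s6:9 — peak 9.
Total mechanic-shifts = 52 over 6 shifts ⇒ peak ≥ ⌈52/6⌉ = 9, so 9 is optimal.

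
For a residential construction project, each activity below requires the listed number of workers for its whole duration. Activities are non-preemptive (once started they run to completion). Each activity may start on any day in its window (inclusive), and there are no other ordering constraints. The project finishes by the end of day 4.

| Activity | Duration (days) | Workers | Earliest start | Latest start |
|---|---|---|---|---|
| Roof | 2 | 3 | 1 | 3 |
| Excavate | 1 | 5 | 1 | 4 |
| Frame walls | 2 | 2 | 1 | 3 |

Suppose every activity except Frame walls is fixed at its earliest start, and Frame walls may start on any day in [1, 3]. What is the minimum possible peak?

8

Frame walls@1: d1:10  d2:5  d3:0  d4:0 → peak 10
Frame walls@2: d1:8  d2:5  d3:2  d4:0 → peak 8
Frame walls@3: d1:8  d2:3  d3:2  d4:2 → peak 8
Best is Frame walls@2, peak 8.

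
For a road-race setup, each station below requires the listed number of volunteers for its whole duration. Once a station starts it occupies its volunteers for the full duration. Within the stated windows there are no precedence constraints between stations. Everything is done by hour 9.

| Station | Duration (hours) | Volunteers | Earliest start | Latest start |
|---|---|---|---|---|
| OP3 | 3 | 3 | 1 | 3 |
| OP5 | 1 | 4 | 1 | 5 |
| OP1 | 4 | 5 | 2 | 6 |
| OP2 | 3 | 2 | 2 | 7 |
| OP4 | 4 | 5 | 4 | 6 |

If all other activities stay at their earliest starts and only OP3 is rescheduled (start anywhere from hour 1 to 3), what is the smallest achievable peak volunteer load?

OP3@1: h1:7  h2:10  h3:10  h4:12  h5:10  h6:5  h7:5  h8:0  h9:0 → peak 12
OP3@2: h1:4  h2:10  h3:10  h4:15  h5:10  h6:5  h7:5  h8:0  h9:0 → peak 15
OP3@3: h1:4  h2:7  h3:10  h4:15  h5:13  h6:5  h7:5  h8:0  h9:0 → peak 15
Best is OP3@1, peak 12.

12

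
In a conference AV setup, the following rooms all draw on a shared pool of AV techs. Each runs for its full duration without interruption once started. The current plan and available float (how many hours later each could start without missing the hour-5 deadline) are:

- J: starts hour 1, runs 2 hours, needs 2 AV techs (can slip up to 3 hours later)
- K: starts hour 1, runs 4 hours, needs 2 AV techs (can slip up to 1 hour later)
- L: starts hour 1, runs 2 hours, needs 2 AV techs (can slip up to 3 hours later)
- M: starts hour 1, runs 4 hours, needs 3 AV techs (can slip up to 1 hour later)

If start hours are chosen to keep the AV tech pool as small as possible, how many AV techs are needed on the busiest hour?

Early-start (J@1, K@1, L@1, M@1) gives peak 9: h1:9  h2:9  h3:5  h4:5  h5:0.
Shift L→3.
Schedule J@1, K@1, L@3, M@1: h1:7  h2:7  h3:7  h4:7  h5:0 — peak 7.

7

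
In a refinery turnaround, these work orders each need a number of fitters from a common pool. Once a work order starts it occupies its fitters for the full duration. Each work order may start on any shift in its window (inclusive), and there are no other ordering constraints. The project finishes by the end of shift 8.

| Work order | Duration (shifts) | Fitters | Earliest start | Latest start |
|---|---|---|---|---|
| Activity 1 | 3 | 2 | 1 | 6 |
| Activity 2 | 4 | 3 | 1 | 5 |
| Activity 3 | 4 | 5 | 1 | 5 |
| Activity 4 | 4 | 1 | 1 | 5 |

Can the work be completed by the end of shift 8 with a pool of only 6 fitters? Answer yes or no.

yes

Schedule Activity 1@1, Activity 2@1, Activity 3@5, Activity 4@1: s1:6  s2:6  s3:6  s4:4  s5:5  s6:5  s7:5  s8:5 — peak 6 ≤ 6.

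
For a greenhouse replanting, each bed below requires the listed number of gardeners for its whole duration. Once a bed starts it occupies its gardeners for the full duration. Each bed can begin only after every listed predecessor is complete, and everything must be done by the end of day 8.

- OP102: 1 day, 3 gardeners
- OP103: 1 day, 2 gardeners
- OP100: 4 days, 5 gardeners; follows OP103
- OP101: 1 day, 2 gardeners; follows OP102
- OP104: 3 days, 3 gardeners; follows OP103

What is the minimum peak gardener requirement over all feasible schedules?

Early-start (OP102@1, OP103@1, OP100@2, OP101@2, OP104@2) gives peak 10: d1:5  d2:10  d3:8  d4:8  d5:5  d6:0  d7:0  d8:0.
Shift OP101→6, OP104→6.
Schedule OP102@1, OP103@1, OP100@2, OP101@6, OP104@6: d1:5  d2:5  d3:5  d4:5  d5:5  d6:5  d7:3  d8:3 — peak 5.
Total gardener-days = 36 over 8 days ⇒ peak ≥ ⌈36/8⌉ = 5, so 5 is optimal.

5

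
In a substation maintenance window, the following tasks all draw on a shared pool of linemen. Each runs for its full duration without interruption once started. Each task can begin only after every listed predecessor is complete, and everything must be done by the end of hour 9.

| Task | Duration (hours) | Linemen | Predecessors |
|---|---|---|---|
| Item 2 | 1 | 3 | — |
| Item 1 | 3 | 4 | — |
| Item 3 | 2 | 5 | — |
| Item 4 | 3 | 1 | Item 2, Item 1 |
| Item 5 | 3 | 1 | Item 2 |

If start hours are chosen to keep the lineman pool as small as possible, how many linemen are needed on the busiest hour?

5

Early-start (Item 2@1, Item 1@1, Item 3@1, Item 4@4, Item 5@2) gives peak 12: h1:12  h2:10  h3:5  h4:2  h5:1  h6:1  h7:0  h8:0  h9:0.
Shift Item 1→2, Item 3→5, Item 4→7.
Schedule Item 2@1, Item 1@2, Item 3@5, Item 4@7, Item 5@2: h1:3  h2:5  h3:5  h4:5  h5:5  h6:5  h7:1  h8:1  h9:1 — peak 5.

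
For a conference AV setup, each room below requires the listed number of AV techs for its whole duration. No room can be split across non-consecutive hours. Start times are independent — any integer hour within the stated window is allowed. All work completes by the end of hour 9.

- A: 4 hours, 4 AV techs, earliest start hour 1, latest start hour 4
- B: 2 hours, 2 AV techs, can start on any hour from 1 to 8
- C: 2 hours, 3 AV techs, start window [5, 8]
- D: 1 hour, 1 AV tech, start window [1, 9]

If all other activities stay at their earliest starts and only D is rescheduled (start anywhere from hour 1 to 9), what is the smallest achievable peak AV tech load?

6

D@1: h1:7  h2:6  h3:4  h4:4  h5:3  h6:3  h7:0  h8:0  h9:0 → peak 7
D@2: h1:6  h2:7  h3:4  h4:4  h5:3  h6:3  h7:0  h8:0  h9:0 → peak 7
D@3: h1:6  h2:6  h3:5  h4:4  h5:3  h6:3  h7:0  h8:0  h9:0 → peak 6
D@4: h1:6  h2:6  h3:4  h4:5  h5:3  h6:3  h7:0  h8:0  h9:0 → peak 6
D@5: h1:6  h2:6  h3:4  h4:4  h5:4  h6:3  h7:0  h8:0  h9:0 → peak 6
D@6: h1:6  h2:6  h3:4  h4:4  h5:3  h6:4  h7:0  h8:0  h9:0 → peak 6
D@7: h1:6  h2:6  h3:4  h4:4  h5:3  h6:3  h7:1  h8:0  h9:0 → peak 6
D@8: h1:6  h2:6  h3:4  h4:4  h5:3  h6:3  h7:0  h8:1  h9:0 → peak 6
D@9: h1:6  h2:6  h3:4  h4:4  h5:3  h6:3  h7:0  h8:0  h9:1 → peak 6
Best is D@3, peak 6.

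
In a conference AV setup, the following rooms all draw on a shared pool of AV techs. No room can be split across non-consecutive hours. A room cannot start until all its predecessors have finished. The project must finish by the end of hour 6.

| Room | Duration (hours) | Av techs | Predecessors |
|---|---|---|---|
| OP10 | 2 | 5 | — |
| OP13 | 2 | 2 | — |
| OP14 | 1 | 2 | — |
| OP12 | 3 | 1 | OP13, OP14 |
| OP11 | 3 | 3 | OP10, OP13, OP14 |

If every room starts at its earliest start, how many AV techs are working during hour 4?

4

At early start, hour 4 has: OP12, OP11.
Demand: 1 + 3 = 4.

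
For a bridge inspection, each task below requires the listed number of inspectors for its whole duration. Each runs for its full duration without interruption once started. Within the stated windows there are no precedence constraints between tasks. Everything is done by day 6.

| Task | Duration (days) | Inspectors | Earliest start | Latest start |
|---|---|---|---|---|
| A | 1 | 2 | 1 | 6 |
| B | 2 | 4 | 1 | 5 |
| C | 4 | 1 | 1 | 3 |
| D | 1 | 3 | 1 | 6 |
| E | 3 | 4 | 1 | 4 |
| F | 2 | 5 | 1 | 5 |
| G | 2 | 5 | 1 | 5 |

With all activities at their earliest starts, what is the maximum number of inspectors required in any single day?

Early-start schedule: A@1, B@1, C@1, D@1, E@1, F@1, G@1.
Load per day: day 1: 24, day 2: 19, day 3: 5, day 4: 1, day 5: 0, day 6: 0.
Peak is 24.

24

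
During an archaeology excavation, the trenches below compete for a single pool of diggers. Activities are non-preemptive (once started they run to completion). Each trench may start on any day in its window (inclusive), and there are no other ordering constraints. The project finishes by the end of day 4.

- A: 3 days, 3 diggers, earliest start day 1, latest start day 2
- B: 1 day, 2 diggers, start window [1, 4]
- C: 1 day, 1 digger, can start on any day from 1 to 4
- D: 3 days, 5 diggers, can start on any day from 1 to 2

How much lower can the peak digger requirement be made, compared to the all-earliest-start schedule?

3

Early-start peak: d1:11  d2:8  d3:8  d4:0 ⇒ 11.
Leveled (A@1, B@1, C@1, D@2): d1:6  d2:8  d3:8  d4:5 ⇒ 8.
Reduction 11 − 8 = 3.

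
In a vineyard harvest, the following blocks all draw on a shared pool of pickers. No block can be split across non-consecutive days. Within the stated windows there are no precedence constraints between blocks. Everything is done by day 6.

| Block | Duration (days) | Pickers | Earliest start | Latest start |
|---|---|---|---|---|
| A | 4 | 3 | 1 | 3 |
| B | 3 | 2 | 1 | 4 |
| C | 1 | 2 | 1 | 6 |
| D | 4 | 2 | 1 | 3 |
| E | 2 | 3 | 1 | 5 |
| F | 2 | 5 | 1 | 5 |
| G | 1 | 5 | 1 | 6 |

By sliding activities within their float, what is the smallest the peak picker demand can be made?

9

Early-start (A@1, B@1, C@1, D@1, E@1, F@1, G@1) gives peak 22: d1:22  d2:15  d3:7  d4:5  d5:0  d6:0.
Shift B→4, C→2, D→3, E→2, F→5.
Schedule A@1, B@4, C@2, D@3, E@2, F@5, G@1: d1:8  d2:8  d3:8  d4:7  d5:9  d6:9 — peak 9.
Total picker-days = 49 over 6 days ⇒ peak ≥ ⌈49/6⌉ = 9, so 9 is optimal.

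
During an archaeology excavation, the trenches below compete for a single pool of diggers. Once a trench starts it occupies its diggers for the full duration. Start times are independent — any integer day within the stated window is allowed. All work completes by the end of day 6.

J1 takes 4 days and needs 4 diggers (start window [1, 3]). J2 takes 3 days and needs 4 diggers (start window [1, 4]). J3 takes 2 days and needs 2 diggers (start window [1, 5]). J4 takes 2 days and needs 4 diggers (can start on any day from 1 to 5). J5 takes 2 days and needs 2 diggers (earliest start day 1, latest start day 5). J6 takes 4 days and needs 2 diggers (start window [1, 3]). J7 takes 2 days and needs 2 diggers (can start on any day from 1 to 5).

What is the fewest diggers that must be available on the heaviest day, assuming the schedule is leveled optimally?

10

Early-start (J1@1, J2@1, J3@1, J4@1, J5@1, J6@1, J7@1) gives peak 20: d1:20  d2:20  d3:10  d4:6  d5:0  d6:0.
Shift J4→4, J5→5, J6→3, J7→5.
Schedule J1@1, J2@1, J3@1, J4@4, J5@5, J6@3, J7@5: d1:10  d2:10  d3:10  d4:10  d5:10  d6:6 — peak 10.
Total digger-days = 56 over 6 days ⇒ peak ≥ ⌈56/6⌉ = 10, so 10 is optimal.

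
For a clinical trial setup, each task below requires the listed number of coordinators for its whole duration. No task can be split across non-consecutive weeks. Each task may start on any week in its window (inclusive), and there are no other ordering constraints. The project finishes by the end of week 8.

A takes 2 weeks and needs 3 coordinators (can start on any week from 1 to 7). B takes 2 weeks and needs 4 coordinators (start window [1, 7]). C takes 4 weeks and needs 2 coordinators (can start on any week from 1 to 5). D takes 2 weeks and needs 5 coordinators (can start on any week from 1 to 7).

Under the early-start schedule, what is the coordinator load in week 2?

At early start, week 2 has: A, B, C, D.
Demand: 3 + 4 + 2 + 5 = 14.

14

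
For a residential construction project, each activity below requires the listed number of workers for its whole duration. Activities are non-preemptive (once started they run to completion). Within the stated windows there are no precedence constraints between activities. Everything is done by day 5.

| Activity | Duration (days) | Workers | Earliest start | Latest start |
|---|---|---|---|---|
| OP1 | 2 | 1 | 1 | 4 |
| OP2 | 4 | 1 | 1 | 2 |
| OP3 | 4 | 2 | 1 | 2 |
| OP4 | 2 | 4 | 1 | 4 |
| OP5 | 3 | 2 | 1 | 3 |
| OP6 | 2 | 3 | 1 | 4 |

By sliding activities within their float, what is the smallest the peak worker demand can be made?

Early-start (OP1@1, OP2@1, OP3@1, OP4@1, OP5@1, OP6@1) gives peak 13: d1:13  d2:13  d3:5  d4:3  d5:0.
Shift OP5→3, OP6→3.
Schedule OP1@1, OP2@1, OP3@1, OP4@1, OP5@3, OP6@3: d1:8  d2:8  d3:8  d4:8  d5:2 — peak 8.

8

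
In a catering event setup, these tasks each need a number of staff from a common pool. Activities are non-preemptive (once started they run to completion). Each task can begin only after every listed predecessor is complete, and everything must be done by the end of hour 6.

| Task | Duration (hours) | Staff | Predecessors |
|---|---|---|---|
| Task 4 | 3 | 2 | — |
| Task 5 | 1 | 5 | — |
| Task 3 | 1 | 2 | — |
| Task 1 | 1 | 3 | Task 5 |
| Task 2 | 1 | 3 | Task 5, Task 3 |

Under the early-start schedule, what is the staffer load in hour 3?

2

At early start, hour 3 has: Task 4.
Demand: 2 = 2.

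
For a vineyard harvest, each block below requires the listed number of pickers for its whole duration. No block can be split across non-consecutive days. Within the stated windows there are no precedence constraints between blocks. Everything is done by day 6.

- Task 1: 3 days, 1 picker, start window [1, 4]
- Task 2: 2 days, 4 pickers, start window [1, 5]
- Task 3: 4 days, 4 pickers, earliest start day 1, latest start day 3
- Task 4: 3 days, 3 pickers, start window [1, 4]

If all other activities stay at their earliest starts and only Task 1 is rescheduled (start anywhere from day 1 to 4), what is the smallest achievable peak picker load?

Task 1@1: d1:12  d2:12  d3:8  d4:4  d5:0  d6:0 → peak 12
Task 1@2: d1:11  d2:12  d3:8  d4:5  d5:0  d6:0 → peak 12
Task 1@3: d1:11  d2:11  d3:8  d4:5  d5:1  d6:0 → peak 11
Task 1@4: d1:11  d2:11  d3:7  d4:5  d5:1  d6:1 → peak 11
Best is Task 1@3, peak 11.

11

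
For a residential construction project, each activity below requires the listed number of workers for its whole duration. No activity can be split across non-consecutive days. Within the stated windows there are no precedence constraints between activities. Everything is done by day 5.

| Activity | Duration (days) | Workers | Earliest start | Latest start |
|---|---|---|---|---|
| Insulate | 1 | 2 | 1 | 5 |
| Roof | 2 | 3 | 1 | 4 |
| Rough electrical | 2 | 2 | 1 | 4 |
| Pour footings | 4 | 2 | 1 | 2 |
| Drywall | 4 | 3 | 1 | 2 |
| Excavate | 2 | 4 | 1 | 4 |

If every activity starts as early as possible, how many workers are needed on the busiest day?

Early-start schedule: Insulate@1, Roof@1, Rough electrical@1, Pour footings@1, Drywall@1, Excavate@1.
Load per day: day 1: 16, day 2: 14, day 3: 5, day 4: 5, day 5: 0.
Peak is 16.

16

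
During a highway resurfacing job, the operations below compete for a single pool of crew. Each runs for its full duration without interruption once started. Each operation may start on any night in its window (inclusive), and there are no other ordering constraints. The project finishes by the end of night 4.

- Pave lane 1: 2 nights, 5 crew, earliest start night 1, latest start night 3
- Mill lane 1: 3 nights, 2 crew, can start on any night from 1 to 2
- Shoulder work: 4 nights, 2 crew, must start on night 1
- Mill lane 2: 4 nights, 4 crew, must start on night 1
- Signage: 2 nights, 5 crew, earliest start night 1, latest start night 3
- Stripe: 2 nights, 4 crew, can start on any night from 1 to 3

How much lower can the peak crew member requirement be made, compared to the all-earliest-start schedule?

5

Early-start peak: n1:22  n2:22  n3:8  n4:6 ⇒ 22.
Leveled (Pave lane 1@1, Mill lane 1@1, Shoulder work@1, Mill lane 2@1, Signage@3, Stripe@1): n1:17  n2:17  n3:13  n4:11 ⇒ 17.
Reduction 22 − 17 = 5.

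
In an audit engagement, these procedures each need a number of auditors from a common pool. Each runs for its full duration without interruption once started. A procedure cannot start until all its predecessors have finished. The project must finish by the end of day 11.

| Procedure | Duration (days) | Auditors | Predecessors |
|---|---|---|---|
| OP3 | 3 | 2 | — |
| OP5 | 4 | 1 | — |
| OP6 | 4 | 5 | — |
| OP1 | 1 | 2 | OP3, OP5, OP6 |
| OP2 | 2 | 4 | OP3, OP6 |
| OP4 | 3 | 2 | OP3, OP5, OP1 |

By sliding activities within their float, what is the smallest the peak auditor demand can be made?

6

Early-start (OP3@1, OP5@1, OP6@1, OP1@5, OP2@5, OP4@6) gives peak 8: d1:8  d2:8  d3:8  d4:6  d5:6  d6:6  d7:2  d8:2  d9:0  d10:0  d11:0.
Shift OP6→4, OP1→8, OP2→8, OP4→9.
Schedule OP3@1, OP5@1, OP6@4, OP1@8, OP2@8, OP4@9: d1:3  d2:3  d3:3  d4:6  d5:5  d6:5  d7:5  d8:6  d9:6  d10:2  d11:2 — peak 6.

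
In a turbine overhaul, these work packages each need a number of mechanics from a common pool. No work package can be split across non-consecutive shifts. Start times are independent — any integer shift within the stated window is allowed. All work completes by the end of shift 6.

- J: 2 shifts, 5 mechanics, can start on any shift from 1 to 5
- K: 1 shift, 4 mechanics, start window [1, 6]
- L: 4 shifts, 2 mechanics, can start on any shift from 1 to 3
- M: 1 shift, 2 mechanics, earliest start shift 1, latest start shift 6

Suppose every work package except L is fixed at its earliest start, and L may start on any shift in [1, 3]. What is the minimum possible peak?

11

L@1: s1:13  s2:7  s3:2  s4:2  s5:0  s6:0 → peak 13
L@2: s1:11  s2:7  s3:2  s4:2  s5:2  s6:0 → peak 11
L@3: s1:11  s2:5  s3:2  s4:2  s5:2  s6:2 → peak 11
Best is L@2, peak 11.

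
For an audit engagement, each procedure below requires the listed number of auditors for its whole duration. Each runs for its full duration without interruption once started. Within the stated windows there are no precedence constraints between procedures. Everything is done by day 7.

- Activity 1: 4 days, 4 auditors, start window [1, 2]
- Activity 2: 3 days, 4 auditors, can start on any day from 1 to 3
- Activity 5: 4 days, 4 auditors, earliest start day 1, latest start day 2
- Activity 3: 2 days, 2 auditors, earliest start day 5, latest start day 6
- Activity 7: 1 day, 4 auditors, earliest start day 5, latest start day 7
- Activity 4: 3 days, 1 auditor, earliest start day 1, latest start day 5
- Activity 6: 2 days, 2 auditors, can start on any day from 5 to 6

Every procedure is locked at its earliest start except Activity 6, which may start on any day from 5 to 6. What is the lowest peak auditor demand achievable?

13

Activity 6@5: d1:13  d2:13  d3:13  d4:8  d5:8  d6:4  d7:0 → peak 13
Activity 6@6: d1:13  d2:13  d3:13  d4:8  d5:6  d6:4  d7:2 → peak 13
Best is Activity 6@5, peak 13.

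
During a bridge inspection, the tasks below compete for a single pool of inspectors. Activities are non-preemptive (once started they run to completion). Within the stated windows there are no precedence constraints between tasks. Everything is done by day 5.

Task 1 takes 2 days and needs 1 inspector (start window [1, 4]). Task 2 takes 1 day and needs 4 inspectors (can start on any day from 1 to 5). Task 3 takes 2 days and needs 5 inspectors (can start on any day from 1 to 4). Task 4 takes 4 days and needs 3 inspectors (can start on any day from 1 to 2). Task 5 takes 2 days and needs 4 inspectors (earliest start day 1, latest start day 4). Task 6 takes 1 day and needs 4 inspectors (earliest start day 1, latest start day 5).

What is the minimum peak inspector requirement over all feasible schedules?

Early-start (Task 1@1, Task 2@1, Task 3@1, Task 4@1, Task 5@1, Task 6@1) gives peak 21: d1:21  d2:13  d3:3  d4:3  d5:0.
Shift Task 2→5, Task 3→3, Task 6→5.
Schedule Task 1@1, Task 2@5, Task 3@3, Task 4@1, Task 5@1, Task 6@5: d1:8  d2:8  d3:8  d4:8  d5:8 — peak 8.
Total inspector-days = 40 over 5 days ⇒ peak ≥ ⌈40/5⌉ = 8, so 8 is optimal.

8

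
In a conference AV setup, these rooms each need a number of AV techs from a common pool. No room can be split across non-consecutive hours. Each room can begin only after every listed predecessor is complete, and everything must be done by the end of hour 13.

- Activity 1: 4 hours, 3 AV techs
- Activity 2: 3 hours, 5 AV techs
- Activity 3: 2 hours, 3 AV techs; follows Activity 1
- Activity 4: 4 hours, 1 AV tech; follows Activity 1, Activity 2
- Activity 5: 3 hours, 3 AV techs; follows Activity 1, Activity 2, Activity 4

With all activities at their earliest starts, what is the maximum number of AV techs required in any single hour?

8

Early-start schedule: Activity 1@1, Activity 2@1, Activity 3@5, Activity 4@5, Activity 5@9.
Load per hour: hour 1: 8, hour 2: 8, hour 3: 8, hour 4: 3, hour 5: 4, hour 6: 4, hour 7: 1, hour 8: 1, hour 9: 3, hour 10: 3, hour 11: 3, hour 12: 0, hour 13: 0.
Peak is 8.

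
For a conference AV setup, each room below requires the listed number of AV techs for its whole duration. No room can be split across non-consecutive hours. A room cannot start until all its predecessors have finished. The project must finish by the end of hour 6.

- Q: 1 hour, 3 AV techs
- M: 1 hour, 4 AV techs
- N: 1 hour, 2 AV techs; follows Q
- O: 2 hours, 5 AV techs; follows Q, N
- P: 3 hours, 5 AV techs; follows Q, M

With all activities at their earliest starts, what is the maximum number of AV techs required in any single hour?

10

Early-start schedule: Q@1, M@1, N@2, O@3, P@2.
Load per hour: hour 1: 7, hour 2: 7, hour 3: 10, hour 4: 10, hour 5: 0, hour 6: 0.
Peak is 10.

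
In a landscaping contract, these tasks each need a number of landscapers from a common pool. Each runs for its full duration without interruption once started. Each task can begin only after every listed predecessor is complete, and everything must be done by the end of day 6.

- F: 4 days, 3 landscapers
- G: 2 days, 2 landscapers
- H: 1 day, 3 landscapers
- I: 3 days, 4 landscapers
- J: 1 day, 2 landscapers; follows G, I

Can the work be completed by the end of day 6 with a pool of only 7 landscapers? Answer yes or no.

yes

Schedule F@1, G@1, H@5, I@3, J@6: d1:5  d2:5  d3:7  d4:7  d5:7  d6:2 — peak 7 ≤ 7.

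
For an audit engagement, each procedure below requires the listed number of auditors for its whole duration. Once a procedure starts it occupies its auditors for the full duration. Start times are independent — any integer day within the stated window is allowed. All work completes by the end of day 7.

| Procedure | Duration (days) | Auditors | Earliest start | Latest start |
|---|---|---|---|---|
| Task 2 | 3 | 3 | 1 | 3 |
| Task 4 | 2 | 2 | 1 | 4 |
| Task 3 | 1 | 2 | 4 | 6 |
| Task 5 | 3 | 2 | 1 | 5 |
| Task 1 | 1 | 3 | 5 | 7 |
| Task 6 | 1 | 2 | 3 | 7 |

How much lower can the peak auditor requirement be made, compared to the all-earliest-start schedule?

2

Early-start peak: d1:7  d2:7  d3:7  d4:2  d5:3  d6:0  d7:0 ⇒ 7.
Leveled (Task 2@1, Task 4@1, Task 3@4, Task 5@3, Task 1@5, Task 6@6): d1:5  d2:5  d3:5  d4:4  d5:5  d6:2  d7:0 ⇒ 5.
Reduction 7 − 5 = 2.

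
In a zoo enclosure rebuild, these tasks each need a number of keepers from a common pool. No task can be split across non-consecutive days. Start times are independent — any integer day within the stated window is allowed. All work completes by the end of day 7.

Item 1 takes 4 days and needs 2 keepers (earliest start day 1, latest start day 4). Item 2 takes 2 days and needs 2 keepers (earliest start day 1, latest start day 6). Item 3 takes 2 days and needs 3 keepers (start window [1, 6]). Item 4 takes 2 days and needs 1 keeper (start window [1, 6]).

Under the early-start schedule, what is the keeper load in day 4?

2

At early start, day 4 has: Item 1.
Demand: 2 = 2.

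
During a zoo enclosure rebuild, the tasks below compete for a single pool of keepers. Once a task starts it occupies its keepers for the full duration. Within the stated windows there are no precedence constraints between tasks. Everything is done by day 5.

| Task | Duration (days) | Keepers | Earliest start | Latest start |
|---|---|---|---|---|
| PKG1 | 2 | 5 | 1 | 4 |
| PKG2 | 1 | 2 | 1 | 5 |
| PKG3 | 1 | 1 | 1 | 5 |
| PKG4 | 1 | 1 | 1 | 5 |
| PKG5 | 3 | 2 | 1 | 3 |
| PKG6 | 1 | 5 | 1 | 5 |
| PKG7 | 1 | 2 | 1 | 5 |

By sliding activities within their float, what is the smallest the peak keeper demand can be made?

7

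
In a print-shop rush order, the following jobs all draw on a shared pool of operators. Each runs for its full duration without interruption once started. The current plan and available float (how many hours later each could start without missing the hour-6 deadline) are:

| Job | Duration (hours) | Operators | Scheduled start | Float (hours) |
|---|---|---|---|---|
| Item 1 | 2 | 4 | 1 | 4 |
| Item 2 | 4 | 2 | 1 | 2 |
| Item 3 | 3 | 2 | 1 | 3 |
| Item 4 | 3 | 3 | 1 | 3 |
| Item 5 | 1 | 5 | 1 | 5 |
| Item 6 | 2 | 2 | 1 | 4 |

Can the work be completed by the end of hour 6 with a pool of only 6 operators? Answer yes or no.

Total operator-hours = 40; over 6 hours the average is 40/6 > 6, so some hour must exceed 6.

no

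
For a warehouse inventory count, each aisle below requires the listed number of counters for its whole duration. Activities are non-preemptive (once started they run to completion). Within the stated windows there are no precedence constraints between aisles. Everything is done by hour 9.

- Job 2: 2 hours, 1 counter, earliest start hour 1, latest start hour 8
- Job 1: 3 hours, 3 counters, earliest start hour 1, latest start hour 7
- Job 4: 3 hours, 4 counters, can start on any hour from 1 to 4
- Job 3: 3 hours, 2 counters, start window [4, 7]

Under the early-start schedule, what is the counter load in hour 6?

2

At early start, hour 6 has: Job 3.
Demand: 2 = 2.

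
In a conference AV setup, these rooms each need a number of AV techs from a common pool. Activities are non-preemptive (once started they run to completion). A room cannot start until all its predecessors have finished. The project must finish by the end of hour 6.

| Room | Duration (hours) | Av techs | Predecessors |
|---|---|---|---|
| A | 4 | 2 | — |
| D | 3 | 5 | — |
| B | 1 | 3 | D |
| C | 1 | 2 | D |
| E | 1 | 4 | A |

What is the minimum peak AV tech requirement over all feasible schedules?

Schedule A@1, D@1, B@4, C@4, E@5: h1:7  h2:7  h3:7  h4:7  h5:4  h6:0 — peak 7.

7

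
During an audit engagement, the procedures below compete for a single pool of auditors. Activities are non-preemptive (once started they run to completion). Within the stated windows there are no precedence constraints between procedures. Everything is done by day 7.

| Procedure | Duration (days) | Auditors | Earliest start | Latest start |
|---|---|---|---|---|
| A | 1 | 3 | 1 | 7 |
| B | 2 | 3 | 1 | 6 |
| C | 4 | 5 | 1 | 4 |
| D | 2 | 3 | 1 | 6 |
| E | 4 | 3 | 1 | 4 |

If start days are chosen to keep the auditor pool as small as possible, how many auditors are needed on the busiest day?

Early-start (A@1, B@1, C@1, D@1, E@1) gives peak 17: d1:17  d2:14  d3:8  d4:8  d5:0  d6:0  d7:0.
Shift C→2, D→6, E→3.
Schedule A@1, B@1, C@2, D@6, E@3: d1:6  d2:8  d3:8  d4:8  d5:8  d6:6  d7:3 — peak 8.

8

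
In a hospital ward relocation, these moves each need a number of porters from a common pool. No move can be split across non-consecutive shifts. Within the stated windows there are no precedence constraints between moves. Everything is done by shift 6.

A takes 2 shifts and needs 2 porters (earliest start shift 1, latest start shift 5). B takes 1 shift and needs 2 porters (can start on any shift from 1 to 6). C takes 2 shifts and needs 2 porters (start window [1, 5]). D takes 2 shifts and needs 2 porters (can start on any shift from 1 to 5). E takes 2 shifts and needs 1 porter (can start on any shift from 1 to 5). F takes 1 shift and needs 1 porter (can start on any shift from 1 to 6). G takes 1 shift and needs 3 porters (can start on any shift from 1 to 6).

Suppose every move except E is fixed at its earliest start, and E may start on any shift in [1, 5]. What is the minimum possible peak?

E@1: s1:13  s2:7  s3:0  s4:0  s5:0  s6:0 → peak 13
E@2: s1:12  s2:7  s3:1  s4:0  s5:0  s6:0 → peak 12
E@3: s1:12  s2:6  s3:1  s4:1  s5:0  s6:0 → peak 12
E@4: s1:12  s2:6  s3:0  s4:1  s5:1  s6:0 → peak 12
E@5: s1:12  s2:6  s3:0  s4:0  s5:1  s6:1 → peak 12
Best is E@2, peak 12.

12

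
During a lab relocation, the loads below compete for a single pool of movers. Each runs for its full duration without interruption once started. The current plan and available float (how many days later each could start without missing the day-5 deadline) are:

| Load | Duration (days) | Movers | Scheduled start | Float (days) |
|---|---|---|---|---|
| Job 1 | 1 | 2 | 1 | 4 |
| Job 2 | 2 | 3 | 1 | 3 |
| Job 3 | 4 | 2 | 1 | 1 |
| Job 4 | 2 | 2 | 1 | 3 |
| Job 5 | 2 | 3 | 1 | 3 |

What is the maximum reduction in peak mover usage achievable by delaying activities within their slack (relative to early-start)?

Early-start peak: d1:12  d2:10  d3:2  d4:2  d5:0 ⇒ 12.
Leveled (Job 1@1, Job 2@1, Job 3@1, Job 4@2, Job 5@3): d1:7  d2:7  d3:7  d4:5  d5:0 ⇒ 7.
Reduction 12 − 7 = 5.

5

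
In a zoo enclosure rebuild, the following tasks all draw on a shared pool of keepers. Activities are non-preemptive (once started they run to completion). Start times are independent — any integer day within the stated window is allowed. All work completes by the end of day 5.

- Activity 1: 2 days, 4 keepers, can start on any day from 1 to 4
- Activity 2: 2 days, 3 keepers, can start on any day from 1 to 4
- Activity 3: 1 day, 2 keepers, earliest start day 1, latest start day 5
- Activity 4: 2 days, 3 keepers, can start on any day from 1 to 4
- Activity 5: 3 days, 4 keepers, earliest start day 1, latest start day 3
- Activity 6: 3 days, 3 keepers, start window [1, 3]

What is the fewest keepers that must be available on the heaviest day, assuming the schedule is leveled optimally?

9

Early-start (Activity 1@1, Activity 2@1, Activity 3@1, Activity 4@1, Activity 5@1, Activity 6@1) gives peak 19: d1:19  d2:17  d3:7  d4:0  d5:0.
Shift Activity 2→4, Activity 3→3, Activity 4→4, Activity 6→3.
Schedule Activity 1@1, Activity 2@4, Activity 3@3, Activity 4@4, Activity 5@1, Activity 6@3: d1:8  d2:8  d3:9  d4:9  d5:9 — peak 9.
Total keeper-days = 43 over 5 days ⇒ peak ≥ ⌈43/5⌉ = 9, so 9 is optimal.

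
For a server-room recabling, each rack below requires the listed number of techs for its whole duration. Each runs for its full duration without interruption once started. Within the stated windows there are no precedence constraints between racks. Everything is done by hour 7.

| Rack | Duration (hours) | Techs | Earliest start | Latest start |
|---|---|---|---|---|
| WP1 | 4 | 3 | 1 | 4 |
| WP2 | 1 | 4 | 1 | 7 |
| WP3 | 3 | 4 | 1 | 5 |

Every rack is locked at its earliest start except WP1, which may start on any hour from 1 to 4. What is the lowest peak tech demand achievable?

8

WP1@1: h1:11  h2:7  h3:7  h4:3  h5:0  h6:0  h7:0 → peak 11
WP1@2: h1:8  h2:7  h3:7  h4:3  h5:3  h6:0  h7:0 → peak 8
WP1@3: h1:8  h2:4  h3:7  h4:3  h5:3  h6:3  h7:0 → peak 8
WP1@4: h1:8  h2:4  h3:4  h4:3  h5:3  h6:3  h7:3 → peak 8
Best is WP1@2, peak 8.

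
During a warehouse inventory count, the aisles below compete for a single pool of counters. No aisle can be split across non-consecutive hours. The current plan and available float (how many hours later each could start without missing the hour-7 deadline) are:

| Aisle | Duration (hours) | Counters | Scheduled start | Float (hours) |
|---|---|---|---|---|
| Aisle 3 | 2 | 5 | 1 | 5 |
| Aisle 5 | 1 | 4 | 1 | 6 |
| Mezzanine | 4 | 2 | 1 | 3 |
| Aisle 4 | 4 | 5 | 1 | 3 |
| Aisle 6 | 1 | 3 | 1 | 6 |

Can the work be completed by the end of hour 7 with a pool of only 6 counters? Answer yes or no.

no

Total counter-hours = 45; over 7 hours the average is 45/7 > 6, so some hour must exceed 6.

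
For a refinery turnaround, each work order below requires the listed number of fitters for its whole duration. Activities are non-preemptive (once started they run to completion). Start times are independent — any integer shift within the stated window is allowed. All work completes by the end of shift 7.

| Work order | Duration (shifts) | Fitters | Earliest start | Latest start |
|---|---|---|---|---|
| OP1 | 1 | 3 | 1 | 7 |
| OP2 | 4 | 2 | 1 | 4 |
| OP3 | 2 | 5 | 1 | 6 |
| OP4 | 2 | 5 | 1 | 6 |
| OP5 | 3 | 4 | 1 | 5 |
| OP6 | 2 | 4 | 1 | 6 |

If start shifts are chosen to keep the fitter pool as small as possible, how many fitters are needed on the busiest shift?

Early-start (OP1@1, OP2@1, OP3@1, OP4@1, OP5@1, OP6@1) gives peak 23: s1:23  s2:20  s3:6  s4:2  s5:0  s6:0  s7:0.
Shift OP2→2, OP4→3, OP5→5, OP6→6.
Schedule OP1@1, OP2@2, OP3@1, OP4@3, OP5@5, OP6@6: s1:8  s2:7  s3:7  s4:7  s5:6  s6:8  s7:8 — peak 8.
Total fitter-shifts = 51 over 7 shifts ⇒ peak ≥ ⌈51/7⌉ = 8, so 8 is optimal.

8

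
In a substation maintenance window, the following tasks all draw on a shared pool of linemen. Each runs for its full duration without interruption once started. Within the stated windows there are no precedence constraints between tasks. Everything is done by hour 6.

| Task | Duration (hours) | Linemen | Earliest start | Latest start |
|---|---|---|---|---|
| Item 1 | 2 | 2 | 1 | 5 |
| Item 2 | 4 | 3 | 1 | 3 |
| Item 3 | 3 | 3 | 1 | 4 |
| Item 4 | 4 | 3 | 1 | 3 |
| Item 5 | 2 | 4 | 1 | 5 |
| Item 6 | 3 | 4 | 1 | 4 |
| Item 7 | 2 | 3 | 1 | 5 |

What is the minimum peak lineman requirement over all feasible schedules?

Early-start (Item 1@1, Item 2@1, Item 3@1, Item 4@1, Item 5@1, Item 6@1, Item 7@1) gives peak 22: h1:22  h2:22  h3:13  h4:6  h5:0  h6:0.
Shift Item 5→5, Item 6→4, Item 7→5.
Schedule Item 1@1, Item 2@1, Item 3@1, Item 4@1, Item 5@5, Item 6@4, Item 7@5: h1:11  h2:11  h3:9  h4:10  h5:11  h6:11 — peak 11.
Total lineman-hours = 63 over 6 hours ⇒ peak ≥ ⌈63/6⌉ = 11, so 11 is optimal.

11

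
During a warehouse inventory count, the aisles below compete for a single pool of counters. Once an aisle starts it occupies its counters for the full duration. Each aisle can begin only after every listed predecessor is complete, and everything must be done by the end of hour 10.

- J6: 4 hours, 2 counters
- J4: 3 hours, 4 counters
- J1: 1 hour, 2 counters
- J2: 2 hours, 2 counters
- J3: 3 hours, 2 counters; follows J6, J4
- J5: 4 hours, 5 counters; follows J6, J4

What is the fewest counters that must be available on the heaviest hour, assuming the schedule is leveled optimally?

Early-start (J6@1, J4@1, J1@1, J2@1, J3@5, J5@5) gives peak 10: h1:10  h2:8  h3:6  h4:2  h5:7  h6:7  h7:7  h8:5  h9:0  h10:0.
Shift J1→4, J2→4, J5→6.
Schedule J6@1, J4@1, J1@4, J2@4, J3@5, J5@6: h1:6  h2:6  h3:6  h4:6  h5:4  h6:7  h7:7  h8:5  h9:5  h10:0 — peak 7.

7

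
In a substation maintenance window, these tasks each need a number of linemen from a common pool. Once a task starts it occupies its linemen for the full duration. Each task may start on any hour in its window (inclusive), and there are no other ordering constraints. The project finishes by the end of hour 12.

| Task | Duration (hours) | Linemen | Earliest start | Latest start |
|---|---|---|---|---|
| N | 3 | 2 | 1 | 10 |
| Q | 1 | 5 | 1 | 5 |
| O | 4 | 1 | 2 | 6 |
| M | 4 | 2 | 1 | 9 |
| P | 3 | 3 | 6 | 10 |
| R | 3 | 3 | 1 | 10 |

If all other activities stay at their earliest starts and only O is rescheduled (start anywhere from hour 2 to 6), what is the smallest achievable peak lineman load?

12

O@2: h1:12  h2:8  h3:8  h4:3  h5:1  h6:3  h7:3  h8:3  h9:0  h10:0  h11:0  h12:0 → peak 12
O@3: h1:12  h2:7  h3:8  h4:3  h5:1  h6:4  h7:3  h8:3  h9:0  h10:0  h11:0  h12:0 → peak 12
O@4: h1:12  h2:7  h3:7  h4:3  h5:1  h6:4  h7:4  h8:3  h9:0  h10:0  h11:0  h12:0 → peak 12
O@5: h1:12  h2:7  h3:7  h4:2  h5:1  h6:4  h7:4  h8:4  h9:0  h10:0  h11:0  h12:0 → peak 12
O@6: h1:12  h2:7  h3:7  h4:2  h5:0  h6:4  h7:4  h8:4  h9:1  h10:0  h11:0  h12:0 → peak 12
Best is O@2, peak 12.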